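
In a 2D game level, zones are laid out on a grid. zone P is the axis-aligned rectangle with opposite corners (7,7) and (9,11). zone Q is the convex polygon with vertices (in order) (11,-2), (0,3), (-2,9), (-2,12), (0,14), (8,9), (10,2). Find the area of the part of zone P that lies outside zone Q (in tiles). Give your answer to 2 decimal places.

5.12

|zone P| = 8, |zone P∩zone Q| = 2.8839.
|zone P ∖ zone Q| = |zone P| − |zone P∩zone Q| = 8 − 2.8839 = 5.12.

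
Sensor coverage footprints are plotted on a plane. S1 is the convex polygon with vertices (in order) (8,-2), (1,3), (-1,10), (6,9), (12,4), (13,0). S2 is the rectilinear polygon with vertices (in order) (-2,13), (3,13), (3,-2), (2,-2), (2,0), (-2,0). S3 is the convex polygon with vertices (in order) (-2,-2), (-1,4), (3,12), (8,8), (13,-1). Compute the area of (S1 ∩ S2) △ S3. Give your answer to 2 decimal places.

|S1 ∩ S2| = 21.2857.
|(S1 ∩ S2) ∩ S3| = 16.1584.
|(S1 ∩ S2) △ S3| = 21.2857 + 123 − 32.3169 = 111.97.

111.97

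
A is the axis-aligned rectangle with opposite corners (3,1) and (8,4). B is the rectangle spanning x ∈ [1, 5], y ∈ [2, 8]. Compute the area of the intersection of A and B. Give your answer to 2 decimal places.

|A∩B|: x∈[3,5], y∈[2,4] → 2·2 = 4.

4.00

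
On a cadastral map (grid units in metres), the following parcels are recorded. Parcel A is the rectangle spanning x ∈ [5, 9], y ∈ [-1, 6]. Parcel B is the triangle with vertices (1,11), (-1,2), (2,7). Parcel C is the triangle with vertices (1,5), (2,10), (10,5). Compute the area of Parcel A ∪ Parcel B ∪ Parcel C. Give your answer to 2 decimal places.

By inclusion–exclusion:
Individual areas: |Parcel A| = 28, |Parcel B| = 8.5, |Parcel C| = 22.5.
|Parcel A∩Parcel B| = 0.
|Parcel A∩Parcel C| = 3.8875.
|Parcel B∩Parcel C| = 0.85.
|Parcel A∩Parcel B∩Parcel C| = 0.
|Parcel A ∪ Parcel B ∪ Parcel C| = 59 − 4.7375 + 0 = 54.26.

54.26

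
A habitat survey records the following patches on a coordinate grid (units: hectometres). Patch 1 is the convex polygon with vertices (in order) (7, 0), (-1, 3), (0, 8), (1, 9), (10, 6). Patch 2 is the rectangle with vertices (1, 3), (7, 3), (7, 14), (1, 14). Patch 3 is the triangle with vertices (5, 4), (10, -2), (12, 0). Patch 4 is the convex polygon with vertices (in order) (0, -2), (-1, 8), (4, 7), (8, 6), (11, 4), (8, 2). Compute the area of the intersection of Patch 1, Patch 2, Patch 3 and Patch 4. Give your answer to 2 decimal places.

The intersection is the polygon with vertices (5,4), (6.75,3), (5.833,3).
By the shoelace formula its area is 0.46.

0.46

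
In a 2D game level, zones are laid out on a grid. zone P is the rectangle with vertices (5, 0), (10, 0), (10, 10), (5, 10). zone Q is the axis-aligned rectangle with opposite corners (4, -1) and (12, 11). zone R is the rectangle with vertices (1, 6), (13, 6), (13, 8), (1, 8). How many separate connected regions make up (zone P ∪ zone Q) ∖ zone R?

2

(zone P ∪ zone Q) ∖ zone R splits into 2 disjoint pieces (area 56, area 24).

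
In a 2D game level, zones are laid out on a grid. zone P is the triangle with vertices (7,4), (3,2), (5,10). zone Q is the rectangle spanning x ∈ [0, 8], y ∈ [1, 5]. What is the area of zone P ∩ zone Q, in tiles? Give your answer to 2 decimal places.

6.71

The intersection is the polygon with vertices (3,2), (3.75,5), (6.667,5), (7,4).
By the shoelace formula its area is 6.71.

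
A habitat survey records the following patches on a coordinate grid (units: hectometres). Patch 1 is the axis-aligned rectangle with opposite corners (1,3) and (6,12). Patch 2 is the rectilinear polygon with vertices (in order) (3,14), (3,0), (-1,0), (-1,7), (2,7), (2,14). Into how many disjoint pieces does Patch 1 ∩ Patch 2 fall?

1

Patch 1 ∩ Patch 2 is a single connected region.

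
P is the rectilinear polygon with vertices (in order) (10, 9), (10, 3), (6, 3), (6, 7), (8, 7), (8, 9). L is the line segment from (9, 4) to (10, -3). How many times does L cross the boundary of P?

1

The segment meets the boundary at (9.143,3).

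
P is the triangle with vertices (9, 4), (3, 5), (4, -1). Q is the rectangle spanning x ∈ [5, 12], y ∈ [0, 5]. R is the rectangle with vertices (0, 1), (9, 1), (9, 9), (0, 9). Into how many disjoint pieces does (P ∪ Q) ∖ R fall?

(P ∪ Q) ∖ R is a single connected region.

1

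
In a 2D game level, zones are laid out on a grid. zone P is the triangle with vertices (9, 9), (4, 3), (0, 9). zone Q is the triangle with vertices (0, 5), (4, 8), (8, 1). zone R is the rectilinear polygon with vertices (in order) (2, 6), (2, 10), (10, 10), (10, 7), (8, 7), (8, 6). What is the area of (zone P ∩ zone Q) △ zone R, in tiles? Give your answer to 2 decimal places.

32.51

|zone P ∩ zone Q| = 9.7928.
|(zone P ∩ zone Q) ∩ zone R| = 3.6429.
|(zone P ∩ zone Q) △ zone R| = 9.7928 + 30 − 7.2857 = 32.51.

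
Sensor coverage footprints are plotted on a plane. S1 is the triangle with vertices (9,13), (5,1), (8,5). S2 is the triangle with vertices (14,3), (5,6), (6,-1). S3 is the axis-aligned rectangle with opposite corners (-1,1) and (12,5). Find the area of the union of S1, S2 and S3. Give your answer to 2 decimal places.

By inclusion–exclusion:
Individual areas: |S1| = 10, |S2| = 30, |S3| = 52.
|S1∩S2| = 3.5.
|S1∩S3| = 3.3333.
|S2∩S3| = 22.619.
|S1∩S2∩S3| = 3.0833.
|S1 ∪ S2 ∪ S3| = 92 − 29.4524 + 3.0833 = 65.63.

65.63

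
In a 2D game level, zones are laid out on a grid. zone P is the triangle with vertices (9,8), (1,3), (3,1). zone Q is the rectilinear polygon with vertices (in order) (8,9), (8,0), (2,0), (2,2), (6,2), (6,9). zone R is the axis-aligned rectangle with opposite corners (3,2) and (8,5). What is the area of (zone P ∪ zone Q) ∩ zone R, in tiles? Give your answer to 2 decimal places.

11.87

|zone P ∪ zone Q| = 35.9048.
|(zone P ∪ zone Q) ∩ zone R| = 11.87.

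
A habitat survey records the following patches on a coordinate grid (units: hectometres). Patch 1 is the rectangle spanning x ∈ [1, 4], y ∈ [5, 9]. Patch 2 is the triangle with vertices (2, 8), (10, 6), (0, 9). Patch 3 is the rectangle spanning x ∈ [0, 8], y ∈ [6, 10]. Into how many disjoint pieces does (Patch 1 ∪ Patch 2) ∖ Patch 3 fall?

(Patch 1 ∪ Patch 2) ∖ Patch 3 splits into 2 disjoint pieces (area 3, area 0.1).

2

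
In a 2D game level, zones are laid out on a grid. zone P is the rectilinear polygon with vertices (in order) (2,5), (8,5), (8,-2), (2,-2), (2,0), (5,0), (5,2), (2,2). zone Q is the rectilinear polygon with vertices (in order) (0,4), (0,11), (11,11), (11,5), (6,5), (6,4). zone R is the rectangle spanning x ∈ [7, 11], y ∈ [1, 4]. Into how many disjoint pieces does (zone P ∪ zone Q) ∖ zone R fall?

(zone P ∪ zone Q) ∖ zone R is a single connected region.

1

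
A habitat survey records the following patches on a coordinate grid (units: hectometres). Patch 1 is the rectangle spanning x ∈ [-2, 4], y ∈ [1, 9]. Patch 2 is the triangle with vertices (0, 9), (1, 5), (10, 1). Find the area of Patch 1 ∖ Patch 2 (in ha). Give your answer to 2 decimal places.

|Patch 1| = 48, |Patch 1∩Patch 2| = 9.6.
|Patch 1 ∖ Patch 2| = |Patch 1| − |Patch 1∩Patch 2| = 48 − 9.6 = 38.40.

38.40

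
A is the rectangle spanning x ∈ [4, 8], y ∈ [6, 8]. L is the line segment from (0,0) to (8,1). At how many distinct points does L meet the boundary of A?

The segment lies entirely outside A and never meets its boundary.

0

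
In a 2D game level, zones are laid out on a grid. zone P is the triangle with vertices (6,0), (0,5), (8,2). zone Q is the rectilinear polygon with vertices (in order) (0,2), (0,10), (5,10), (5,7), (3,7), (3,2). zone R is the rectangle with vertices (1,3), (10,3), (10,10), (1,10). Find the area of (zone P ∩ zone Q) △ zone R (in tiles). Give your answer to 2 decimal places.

61.70

|zone P ∩ zone Q| = 2.0625.
|(zone P ∩ zone Q) ∩ zone R| = 1.6833.
|(zone P ∩ zone Q) △ zone R| = 2.0625 + 63 − 3.3667 = 61.70.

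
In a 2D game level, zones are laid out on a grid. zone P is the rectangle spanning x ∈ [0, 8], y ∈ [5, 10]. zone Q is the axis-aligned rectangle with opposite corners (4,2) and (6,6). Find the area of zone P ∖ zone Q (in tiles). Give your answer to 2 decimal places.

|zone P∩zone Q|: x∈[4,6], y∈[5,6] → 2·1 = 2.
|zone P| = 40.
|zone P ∖ zone Q| = |zone P| − |zone P∩zone Q| = 40 − 2 = 38.00.

38.00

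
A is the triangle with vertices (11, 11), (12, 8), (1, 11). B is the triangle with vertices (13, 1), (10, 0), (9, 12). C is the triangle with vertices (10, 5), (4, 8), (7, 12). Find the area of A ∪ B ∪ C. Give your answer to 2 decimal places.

45.06

By inclusion–exclusion:
Individual areas: |A| = 15, |B| = 18.5, |C| = 16.5.
|A∩B| = 1.4716.
|A∩C| = 3.261.
|B∩C| = 0.2061.
|A∩B∩C| = 0.
|A ∪ B ∪ C| = 50 − 4.9387 + 0 = 45.06.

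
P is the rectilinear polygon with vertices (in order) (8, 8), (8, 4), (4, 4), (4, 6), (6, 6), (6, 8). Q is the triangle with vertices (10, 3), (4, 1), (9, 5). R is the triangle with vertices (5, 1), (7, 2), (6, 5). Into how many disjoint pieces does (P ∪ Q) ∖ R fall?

(P ∪ Q) ∖ R splits into 2 disjoint pieces (area 16.8412, area 0.3182).

2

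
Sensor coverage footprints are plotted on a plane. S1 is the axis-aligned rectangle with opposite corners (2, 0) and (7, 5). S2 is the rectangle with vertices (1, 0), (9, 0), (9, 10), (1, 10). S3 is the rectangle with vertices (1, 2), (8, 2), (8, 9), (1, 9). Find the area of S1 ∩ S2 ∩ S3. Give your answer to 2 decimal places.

15.00

The intersection is the polygon with vertices (7,5), (7,2), (2,2), (2,5).
By the shoelace formula its area is 15.00.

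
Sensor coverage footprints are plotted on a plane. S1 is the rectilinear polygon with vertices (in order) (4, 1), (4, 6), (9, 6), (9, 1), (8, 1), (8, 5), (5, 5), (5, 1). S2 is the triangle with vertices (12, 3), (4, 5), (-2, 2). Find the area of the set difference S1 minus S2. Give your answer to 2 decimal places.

|S1| = 13, |S1∩S2| = 3.5357.
|S1 ∖ S2| = |S1| − |S1∩S2| = 13 − 3.5357 = 9.46.

9.46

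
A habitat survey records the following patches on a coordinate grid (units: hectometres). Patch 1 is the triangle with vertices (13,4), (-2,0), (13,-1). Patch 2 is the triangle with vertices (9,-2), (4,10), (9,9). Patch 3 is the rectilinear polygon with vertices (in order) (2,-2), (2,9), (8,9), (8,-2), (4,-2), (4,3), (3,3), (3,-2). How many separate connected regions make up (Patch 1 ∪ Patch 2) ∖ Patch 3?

3

(Patch 1 ∪ Patch 2) ∖ Patch 3 splits into 3 disjoint pieces (area 29.6688, area 1.8333, area 2.6667).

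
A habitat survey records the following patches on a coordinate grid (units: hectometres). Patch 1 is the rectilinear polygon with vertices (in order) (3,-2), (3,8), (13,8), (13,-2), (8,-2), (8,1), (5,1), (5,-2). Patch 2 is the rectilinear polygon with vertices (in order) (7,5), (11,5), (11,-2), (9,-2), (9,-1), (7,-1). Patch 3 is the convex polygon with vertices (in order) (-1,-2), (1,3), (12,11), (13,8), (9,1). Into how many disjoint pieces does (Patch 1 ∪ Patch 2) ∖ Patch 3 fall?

(Patch 1 ∪ Patch 2) ∖ Patch 3 splits into 3 disjoint pieces (area 8.642, area 30.4, area 3).

3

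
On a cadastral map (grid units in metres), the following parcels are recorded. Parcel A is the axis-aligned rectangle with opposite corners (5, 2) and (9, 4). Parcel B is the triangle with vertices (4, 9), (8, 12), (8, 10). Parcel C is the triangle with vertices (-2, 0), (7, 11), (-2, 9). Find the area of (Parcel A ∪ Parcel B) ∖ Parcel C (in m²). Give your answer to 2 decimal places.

10.61

|Parcel A ∪ Parcel B| = 12.
|(Parcel A ∪ Parcel B) ∩ Parcel C| = 1.3872.
|(Parcel A ∪ Parcel B) ∖ Parcel C| = 12 − 1.3872 = 10.61.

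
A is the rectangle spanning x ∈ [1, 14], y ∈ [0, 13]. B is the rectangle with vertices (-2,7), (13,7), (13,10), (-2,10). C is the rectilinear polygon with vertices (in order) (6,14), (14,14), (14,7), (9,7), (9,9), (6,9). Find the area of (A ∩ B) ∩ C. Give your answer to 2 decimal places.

15.00

The region (A ∩ B) ∩ C is the polygon with vertices (13,10), (13,7), (9,7), (9,9), (6,9), (6,10).
By the shoelace formula its area is 15.00.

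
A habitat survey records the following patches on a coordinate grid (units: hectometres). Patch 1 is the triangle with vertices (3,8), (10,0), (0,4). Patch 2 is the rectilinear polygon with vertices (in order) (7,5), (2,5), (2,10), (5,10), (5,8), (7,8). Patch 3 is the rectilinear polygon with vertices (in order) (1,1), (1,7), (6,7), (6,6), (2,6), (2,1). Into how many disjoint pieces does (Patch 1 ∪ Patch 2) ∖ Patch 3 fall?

2

(Patch 1 ∪ Patch 2) ∖ Patch 3 splits into 2 disjoint pieces (area 33.2625, area 0.8667).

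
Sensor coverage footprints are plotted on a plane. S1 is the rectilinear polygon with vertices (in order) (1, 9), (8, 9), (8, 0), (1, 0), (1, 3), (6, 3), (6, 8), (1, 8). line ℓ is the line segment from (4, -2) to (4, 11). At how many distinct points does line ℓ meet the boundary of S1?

4

The segment meets the boundary at (4,8), (4,3), (4,9), (4,0).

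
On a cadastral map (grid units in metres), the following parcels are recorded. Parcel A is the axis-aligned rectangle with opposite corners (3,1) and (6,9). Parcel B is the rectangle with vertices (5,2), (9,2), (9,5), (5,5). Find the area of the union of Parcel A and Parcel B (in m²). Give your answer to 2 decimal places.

By inclusion–exclusion:
Individual areas: |Parcel A| = 24, |Parcel B| = 12.
|Parcel A∩Parcel B|: x∈[5,6], y∈[2,5] → 1·3 = 3.
|Parcel A ∪ Parcel B| = 36 − 3 = 33.00.

33.00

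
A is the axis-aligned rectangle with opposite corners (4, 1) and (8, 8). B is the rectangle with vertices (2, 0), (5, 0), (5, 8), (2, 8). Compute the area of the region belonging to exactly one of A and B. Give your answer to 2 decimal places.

|A∩B|: x∈[4,5], y∈[1,8] → 1·7 = 7.
|A △ B| = |A| + |B| − 2·|A∩B| = 28 + 24 − 14 = 38.00.

38.00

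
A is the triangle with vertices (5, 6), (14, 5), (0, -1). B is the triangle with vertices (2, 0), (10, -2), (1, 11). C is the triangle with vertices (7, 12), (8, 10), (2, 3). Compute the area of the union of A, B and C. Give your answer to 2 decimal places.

70.24

By inclusion–exclusion:
Individual areas: |A| = 34, |B| = 43, |C| = 9.5.
|A∩B| = 14.6516.
|A∩C| = 0.
|B∩C| = 1.6064.
|A∩B∩C| = 0.
|A ∪ B ∪ C| = 86.5 − 16.258 + 0 = 70.24.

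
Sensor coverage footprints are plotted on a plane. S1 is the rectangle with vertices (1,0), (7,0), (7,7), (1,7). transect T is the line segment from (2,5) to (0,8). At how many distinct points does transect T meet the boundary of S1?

The segment meets the boundary at (1,6.5).

1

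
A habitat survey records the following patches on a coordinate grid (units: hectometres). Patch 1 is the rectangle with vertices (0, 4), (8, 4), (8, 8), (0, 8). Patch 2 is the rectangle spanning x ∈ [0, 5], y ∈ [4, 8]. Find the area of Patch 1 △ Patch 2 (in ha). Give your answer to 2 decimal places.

12.00

|Patch 1∩Patch 2|: x∈[0,5], y∈[4,8] → 5·4 = 20.
|Patch 1 △ Patch 2| = |Patch 1| + |Patch 2| − 2·|Patch 1∩Patch 2| = 32 + 20 − 40 = 12.00.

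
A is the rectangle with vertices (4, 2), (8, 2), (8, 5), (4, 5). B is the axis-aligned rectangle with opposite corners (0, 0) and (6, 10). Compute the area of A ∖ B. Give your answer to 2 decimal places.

|A∩B|: x∈[4,6], y∈[2,5] → 2·3 = 6.
|A| = 12.
|A ∖ B| = |A| − |A∩B| = 12 − 6 = 6.00.

6.00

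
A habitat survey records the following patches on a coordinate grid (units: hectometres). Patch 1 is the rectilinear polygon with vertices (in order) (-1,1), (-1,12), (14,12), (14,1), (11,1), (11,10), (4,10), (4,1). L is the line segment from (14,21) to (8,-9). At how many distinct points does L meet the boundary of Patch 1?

The segment meets the boundary at (11,6), (12.2,12).

2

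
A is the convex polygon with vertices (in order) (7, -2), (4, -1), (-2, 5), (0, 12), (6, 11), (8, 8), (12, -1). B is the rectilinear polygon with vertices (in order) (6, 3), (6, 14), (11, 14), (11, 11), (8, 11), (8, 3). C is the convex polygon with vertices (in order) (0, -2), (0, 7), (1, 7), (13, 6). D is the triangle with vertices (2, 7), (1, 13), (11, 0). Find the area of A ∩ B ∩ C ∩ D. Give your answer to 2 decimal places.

The intersection is the polygon with vertices (7.143,3), (6,3.889), (6,6.5), (8,3.9), (8,3).
By the shoelace formula its area is 3.89.

3.89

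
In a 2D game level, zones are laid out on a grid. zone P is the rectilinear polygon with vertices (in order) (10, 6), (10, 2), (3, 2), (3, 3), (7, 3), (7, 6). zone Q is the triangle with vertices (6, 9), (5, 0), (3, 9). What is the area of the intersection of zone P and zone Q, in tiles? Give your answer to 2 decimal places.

The intersection is the polygon with vertices (4.556,2), (4.333,3), (5.333,3), (5.222,2).
By the shoelace formula its area is 0.83.

0.83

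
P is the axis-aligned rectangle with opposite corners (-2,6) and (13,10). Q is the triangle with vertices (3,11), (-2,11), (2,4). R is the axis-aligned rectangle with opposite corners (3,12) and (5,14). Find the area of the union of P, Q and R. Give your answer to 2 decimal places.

70.07

By inclusion–exclusion:
Individual areas: |P| = 60, |Q| = 17.5, |R| = 4.
|P∩Q| = 11.4286.
|P∩R| = 0 (no overlap).
|Q∩R| = 0.
|P∩Q∩R| = 0.
|P ∪ Q ∪ R| = 81.5 − 11.4286 + 0 = 70.07.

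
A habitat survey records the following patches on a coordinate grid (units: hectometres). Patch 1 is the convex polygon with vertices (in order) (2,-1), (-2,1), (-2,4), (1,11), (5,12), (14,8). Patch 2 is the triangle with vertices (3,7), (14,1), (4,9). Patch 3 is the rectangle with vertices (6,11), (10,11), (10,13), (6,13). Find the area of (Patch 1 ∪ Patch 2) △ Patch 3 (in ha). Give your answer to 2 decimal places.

126.91

|Patch 1 ∪ Patch 2| = 119.6058.
|(Patch 1 ∪ Patch 2) ∩ Patch 3| = 0.3472.
|(Patch 1 ∪ Patch 2) △ Patch 3| = 119.6058 + 8 − 0.6944 = 126.91.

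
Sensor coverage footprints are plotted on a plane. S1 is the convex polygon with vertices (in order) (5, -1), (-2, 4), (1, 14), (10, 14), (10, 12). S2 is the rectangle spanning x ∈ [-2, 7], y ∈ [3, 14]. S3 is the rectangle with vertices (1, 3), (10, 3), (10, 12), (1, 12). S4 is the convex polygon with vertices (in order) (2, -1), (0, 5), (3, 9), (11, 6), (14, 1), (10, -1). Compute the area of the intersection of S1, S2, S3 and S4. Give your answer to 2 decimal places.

30.06

The intersection is the polygon with vertices (6.538,3), (1,3), (1,6.333), (3,9), (7,7.5), (7,4.2).
By the shoelace formula its area is 30.06.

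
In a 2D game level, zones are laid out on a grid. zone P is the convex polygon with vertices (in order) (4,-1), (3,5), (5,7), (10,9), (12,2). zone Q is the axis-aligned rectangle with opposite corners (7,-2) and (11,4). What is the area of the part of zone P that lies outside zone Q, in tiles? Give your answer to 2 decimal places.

44.50

|zone P| = 57, |zone P∩zone Q| = 12.5.
|zone P ∖ zone Q| = |zone P| − |zone P∩zone Q| = 57 − 12.5 = 44.50.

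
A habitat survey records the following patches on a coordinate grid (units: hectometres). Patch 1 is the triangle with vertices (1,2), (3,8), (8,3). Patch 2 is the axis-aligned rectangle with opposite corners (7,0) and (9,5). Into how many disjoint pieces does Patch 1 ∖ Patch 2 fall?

Patch 1 ∖ Patch 2 is a single connected region.

1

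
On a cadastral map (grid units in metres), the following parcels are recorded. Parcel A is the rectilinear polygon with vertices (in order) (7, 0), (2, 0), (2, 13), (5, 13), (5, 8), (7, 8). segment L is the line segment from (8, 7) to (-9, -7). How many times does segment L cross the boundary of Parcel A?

The segment meets the boundary at (2,2.059), (7,6.176).

2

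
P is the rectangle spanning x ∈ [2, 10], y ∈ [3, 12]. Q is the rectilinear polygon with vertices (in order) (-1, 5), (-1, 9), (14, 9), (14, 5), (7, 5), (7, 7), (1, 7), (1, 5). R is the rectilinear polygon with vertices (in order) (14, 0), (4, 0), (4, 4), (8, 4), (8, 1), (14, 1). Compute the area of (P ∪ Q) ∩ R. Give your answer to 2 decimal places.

4.00

The region (P ∪ Q) ∩ R is the polygon with vertices (4,3), (4,4), (8,4), (8,3).
By the shoelace formula its area is 4.00.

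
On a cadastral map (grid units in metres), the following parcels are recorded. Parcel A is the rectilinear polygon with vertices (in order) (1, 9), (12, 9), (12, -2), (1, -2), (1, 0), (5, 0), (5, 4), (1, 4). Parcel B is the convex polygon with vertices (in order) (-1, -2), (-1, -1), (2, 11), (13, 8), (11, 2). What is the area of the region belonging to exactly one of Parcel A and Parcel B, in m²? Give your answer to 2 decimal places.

65.11

|Parcel A| = 105, |Parcel B| = 109.5, |Parcel A∩Parcel B| = 74.697.
|Parcel A △ Parcel B| = |Parcel A| + |Parcel B| − 2·|Parcel A∩Parcel B| = 105 + 109.5 − 149.3939 = 65.11.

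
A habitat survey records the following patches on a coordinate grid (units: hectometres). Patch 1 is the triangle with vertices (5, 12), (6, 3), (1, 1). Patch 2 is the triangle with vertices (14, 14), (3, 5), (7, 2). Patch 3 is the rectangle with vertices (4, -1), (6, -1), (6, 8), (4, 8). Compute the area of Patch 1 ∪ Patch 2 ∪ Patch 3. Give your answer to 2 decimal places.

By inclusion–exclusion:
Individual areas: |Patch 1| = 23.5, |Patch 2| = 34.5, |Patch 3| = 18.
|Patch 1∩Patch 2| = 6.0191.
|Patch 1∩Patch 3| = 9.4111.
|Patch 2∩Patch 3| = 6.2727.
|Patch 1∩Patch 2∩Patch 3| = 5.235.
|Patch 1 ∪ Patch 2 ∪ Patch 3| = 76 − 21.703 + 5.235 = 59.53.

59.53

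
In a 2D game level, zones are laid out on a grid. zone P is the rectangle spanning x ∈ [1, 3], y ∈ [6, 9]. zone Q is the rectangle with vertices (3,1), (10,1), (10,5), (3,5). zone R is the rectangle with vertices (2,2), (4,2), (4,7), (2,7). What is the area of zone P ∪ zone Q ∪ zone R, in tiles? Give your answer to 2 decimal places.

40.00

By inclusion–exclusion:
Individual areas: |zone P| = 6, |zone Q| = 28, |zone R| = 10.
|zone P∩zone Q| = 0 (no overlap).
|zone P∩zone R|: x∈[2,3], y∈[6,7] → 1·1 = 1.
|zone Q∩zone R|: x∈[3,4], y∈[2,5] → 1·3 = 3.
|zone P∩zone Q∩zone R| = 0.
|zone P ∪ zone Q ∪ zone R| = 44 − 4 + 0 = 40.00.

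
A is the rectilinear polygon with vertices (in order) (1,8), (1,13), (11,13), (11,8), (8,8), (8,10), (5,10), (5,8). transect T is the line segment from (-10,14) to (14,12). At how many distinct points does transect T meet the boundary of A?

The segment meets the boundary at (2,13), (11,12.25).

2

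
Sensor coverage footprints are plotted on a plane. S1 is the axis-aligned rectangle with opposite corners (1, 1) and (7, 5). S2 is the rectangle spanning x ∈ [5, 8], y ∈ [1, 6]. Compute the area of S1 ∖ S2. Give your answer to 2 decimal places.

16.00

|S1∩S2|: x∈[5,7], y∈[1,5] → 2·4 = 8.
|S1| = 24.
|S1 ∖ S2| = |S1| − |S1∩S2| = 24 − 8 = 16.00.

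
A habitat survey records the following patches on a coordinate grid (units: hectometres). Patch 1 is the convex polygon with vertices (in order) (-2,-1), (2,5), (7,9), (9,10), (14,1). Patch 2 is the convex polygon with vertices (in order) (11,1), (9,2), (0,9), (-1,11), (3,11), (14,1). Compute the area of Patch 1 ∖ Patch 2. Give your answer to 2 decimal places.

|Patch 1| = 89.5, |Patch 1∩Patch 2| = 26.3274.
|Patch 1 ∖ Patch 2| = |Patch 1| − |Patch 1∩Patch 2| = 89.5 − 26.3274 = 63.17.

63.17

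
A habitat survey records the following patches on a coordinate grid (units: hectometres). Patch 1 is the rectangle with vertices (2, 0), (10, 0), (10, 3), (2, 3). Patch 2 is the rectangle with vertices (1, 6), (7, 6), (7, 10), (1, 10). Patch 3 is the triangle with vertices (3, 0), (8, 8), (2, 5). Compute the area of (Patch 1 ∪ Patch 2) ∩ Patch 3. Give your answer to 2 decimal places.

5.91

|Patch 1 ∪ Patch 2| = 48.
|(Patch 1 ∪ Patch 2) ∩ Patch 3| = 5.91.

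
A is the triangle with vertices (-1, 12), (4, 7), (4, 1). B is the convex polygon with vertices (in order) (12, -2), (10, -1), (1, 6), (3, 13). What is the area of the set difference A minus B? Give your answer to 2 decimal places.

|A| = 15, |A∩B| = 8.5468.
|A ∖ B| = |A| − |A∩B| = 15 − 8.5468 = 6.45.

6.45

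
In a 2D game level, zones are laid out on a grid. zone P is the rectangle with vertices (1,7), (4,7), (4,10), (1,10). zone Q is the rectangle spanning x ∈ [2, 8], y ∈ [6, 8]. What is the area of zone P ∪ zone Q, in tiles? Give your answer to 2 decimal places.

By inclusion–exclusion:
Individual areas: |zone P| = 9, |zone Q| = 12.
|zone P∩zone Q|: x∈[2,4], y∈[7,8] → 2·1 = 2.
|zone P ∪ zone Q| = 21 − 2 = 19.00.

19.00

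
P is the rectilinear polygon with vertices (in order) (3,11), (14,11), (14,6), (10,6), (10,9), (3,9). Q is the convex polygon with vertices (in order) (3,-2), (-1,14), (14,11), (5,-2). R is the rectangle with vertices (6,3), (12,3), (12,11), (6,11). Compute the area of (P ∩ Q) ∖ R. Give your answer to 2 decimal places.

8.89

|P ∩ Q| = 25.3462.
|(P ∩ Q) ∩ R| = 16.4573.
|(P ∩ Q) ∖ R| = 25.3462 − 16.4573 = 8.89.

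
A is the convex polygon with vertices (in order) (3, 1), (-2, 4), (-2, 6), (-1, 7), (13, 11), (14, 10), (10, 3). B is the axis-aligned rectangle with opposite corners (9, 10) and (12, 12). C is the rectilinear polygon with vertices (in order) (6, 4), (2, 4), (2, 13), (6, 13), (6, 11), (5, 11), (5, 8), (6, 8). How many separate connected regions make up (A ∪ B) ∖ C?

1

(A ∪ B) ∖ C is a single connected region.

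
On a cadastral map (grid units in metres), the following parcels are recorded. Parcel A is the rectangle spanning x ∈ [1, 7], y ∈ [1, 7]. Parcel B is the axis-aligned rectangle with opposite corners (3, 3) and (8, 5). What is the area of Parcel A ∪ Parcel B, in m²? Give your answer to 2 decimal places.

By inclusion–exclusion:
Individual areas: |Parcel A| = 36, |Parcel B| = 10.
|Parcel A∩Parcel B|: x∈[3,7], y∈[3,5] → 4·2 = 8.
|Parcel A ∪ Parcel B| = 46 − 8 = 38.00.

38.00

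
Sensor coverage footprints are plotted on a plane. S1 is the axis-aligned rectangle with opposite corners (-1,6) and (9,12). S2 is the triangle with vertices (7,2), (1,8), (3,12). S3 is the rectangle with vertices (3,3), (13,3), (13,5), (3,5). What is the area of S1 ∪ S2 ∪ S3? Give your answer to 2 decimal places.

By inclusion–exclusion:
Individual areas: |S1| = 60, |S2| = 18, |S3| = 20.
|S1∩S2| = 13.2.
|S1∩S3| = 0 (no overlap).
|S2∩S3| = 2.4.
|S1∩S2∩S3| = 0.
|S1 ∪ S2 ∪ S3| = 98 − 15.6 + 0 = 82.40.

82.40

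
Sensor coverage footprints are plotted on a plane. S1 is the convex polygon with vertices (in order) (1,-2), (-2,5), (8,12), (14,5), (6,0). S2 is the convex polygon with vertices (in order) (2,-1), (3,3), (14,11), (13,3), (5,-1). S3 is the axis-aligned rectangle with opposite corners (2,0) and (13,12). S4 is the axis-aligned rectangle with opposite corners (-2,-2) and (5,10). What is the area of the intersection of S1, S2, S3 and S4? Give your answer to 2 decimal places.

8.58

The intersection is the polygon with vertices (2.25,0), (3,3), (5,4.455), (5,0).
By the shoelace formula its area is 8.58.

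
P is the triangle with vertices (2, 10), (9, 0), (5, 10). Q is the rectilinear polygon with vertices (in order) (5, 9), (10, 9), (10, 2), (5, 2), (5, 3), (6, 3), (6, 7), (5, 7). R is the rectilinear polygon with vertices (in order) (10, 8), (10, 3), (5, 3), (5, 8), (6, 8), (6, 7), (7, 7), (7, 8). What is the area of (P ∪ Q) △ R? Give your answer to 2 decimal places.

20.23

|P ∪ Q| = 40.2286.
|(P ∪ Q) ∩ R| = 22.
|(P ∪ Q) △ R| = 40.2286 + 24 − 44 = 20.23.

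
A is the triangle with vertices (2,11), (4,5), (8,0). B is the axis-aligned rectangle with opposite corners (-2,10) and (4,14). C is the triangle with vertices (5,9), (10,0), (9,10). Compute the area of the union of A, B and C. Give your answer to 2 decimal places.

By inclusion–exclusion:
Individual areas: |A| = 7, |B| = 24, |C| = 20.5.
|A∩B| = 0.1061.
|A∩C| = 0.
|B∩C| = 0.
|A∩B∩C| = 0.
|A ∪ B ∪ C| = 51.5 − 0.1061 + 0 = 51.39.

51.39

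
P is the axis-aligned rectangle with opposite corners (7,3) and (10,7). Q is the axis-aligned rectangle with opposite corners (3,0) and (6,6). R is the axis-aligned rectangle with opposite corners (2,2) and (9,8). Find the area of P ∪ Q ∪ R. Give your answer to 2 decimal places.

By inclusion–exclusion:
Individual areas: |P| = 12, |Q| = 18, |R| = 42.
|P∩Q| = 0 (no overlap).
|P∩R|: x∈[7,9], y∈[3,7] → 2·4 = 8.
|Q∩R|: x∈[3,6], y∈[2,6] → 3·4 = 12.
|P∩Q∩R| = 0.
|P ∪ Q ∪ R| = 72 − 20 + 0 = 52.00.

52.00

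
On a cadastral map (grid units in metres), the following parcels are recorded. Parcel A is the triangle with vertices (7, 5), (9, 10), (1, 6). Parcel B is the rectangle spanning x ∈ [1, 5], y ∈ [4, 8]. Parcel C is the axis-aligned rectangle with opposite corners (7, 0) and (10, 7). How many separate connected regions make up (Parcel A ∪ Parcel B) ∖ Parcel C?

(Parcel A ∪ Parcel B) ∖ Parcel C is a single connected region.

1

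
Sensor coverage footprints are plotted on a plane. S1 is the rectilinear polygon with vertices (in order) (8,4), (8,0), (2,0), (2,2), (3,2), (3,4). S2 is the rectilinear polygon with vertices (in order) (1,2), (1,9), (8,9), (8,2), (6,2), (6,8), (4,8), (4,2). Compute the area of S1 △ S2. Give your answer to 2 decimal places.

47.00

|S1| = 22, |S2| = 37, |S1∩S2| = 6.
|S1 △ S2| = |S1| + |S2| − 2·|S1∩S2| = 22 + 37 − 12 = 47.00.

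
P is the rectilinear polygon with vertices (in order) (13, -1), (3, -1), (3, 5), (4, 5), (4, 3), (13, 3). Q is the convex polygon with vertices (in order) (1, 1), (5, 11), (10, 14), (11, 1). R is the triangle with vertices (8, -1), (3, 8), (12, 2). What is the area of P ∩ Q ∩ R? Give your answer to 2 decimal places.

9.10

The intersection is the polygon with vertices (10.5,3), (10.865,2.757), (10.982,1.236), (10.667,1), (6.889,1), (5.778,3).
By the shoelace formula its area is 9.10.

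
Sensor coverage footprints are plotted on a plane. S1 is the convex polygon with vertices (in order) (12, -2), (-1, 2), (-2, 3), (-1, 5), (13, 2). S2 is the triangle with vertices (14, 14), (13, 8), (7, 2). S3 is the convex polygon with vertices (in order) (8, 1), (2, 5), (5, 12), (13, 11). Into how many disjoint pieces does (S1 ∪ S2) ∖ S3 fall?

2

(S1 ∪ S2) ∖ S3 splits into 2 disjoint pieces (area 44.7886, area 7.0922).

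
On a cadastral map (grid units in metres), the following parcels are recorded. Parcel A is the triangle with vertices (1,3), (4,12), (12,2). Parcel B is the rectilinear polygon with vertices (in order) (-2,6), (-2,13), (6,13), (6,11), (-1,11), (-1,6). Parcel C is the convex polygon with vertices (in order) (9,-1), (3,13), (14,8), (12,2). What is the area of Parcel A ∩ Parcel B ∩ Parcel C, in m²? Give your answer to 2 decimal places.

The intersection is the polygon with vertices (4.8,11), (3.857,11), (3.75,11.25), (4,12).
By the shoelace formula its area is 0.54.

0.54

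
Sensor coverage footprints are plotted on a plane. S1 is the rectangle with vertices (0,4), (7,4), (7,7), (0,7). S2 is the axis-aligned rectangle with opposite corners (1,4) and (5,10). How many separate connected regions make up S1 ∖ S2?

2

S1 ∖ S2 splits into 2 disjoint pieces (area 6, area 3).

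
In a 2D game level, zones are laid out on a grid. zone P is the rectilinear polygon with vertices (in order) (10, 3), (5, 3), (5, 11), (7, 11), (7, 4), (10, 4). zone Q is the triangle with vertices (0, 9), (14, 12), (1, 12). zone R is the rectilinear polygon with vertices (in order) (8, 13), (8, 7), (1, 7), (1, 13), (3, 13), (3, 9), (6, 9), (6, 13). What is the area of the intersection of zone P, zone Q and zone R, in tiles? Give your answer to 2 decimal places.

The intersection is the polygon with vertices (7,11), (7,10.5), (6,10.286), (6,11).
By the shoelace formula its area is 0.61.

0.61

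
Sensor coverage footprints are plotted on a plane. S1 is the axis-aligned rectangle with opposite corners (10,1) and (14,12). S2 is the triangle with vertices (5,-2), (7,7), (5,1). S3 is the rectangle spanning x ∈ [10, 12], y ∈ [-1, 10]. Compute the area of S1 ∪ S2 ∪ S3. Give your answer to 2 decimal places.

By inclusion–exclusion:
Individual areas: |S1| = 44, |S2| = 3, |S3| = 22.
|S1∩S2| = 0.
|S1∩S3|: x∈[10,12], y∈[1,10] → 2·9 = 18.
|S2∩S3| = 0.
|S1∩S2∩S3| = 0.
|S1 ∪ S2 ∪ S3| = 69 − 18 + 0 = 51.00.

51.00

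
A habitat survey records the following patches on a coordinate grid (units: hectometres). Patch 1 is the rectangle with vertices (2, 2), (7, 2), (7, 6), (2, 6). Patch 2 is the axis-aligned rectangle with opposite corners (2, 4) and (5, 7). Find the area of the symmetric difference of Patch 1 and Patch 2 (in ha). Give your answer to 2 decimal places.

|Patch 1∩Patch 2|: x∈[2,5], y∈[4,6] → 3·2 = 6.
|Patch 1 △ Patch 2| = |Patch 1| + |Patch 2| − 2·|Patch 1∩Patch 2| = 20 + 9 − 12 = 17.00.

17.00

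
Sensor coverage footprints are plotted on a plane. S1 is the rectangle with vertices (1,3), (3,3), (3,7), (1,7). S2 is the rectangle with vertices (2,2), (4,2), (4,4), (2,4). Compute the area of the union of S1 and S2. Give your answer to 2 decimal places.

By inclusion–exclusion:
Individual areas: |S1| = 8, |S2| = 4.
|S1∩S2|: x∈[2,3], y∈[3,4] → 1·1 = 1.
|S1 ∪ S2| = 12 − 1 = 11.00.

11.00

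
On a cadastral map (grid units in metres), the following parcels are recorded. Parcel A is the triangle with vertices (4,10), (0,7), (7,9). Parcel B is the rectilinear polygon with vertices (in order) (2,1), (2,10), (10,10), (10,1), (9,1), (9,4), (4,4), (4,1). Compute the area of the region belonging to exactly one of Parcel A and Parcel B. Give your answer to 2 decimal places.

52.36

|Parcel A| = 6.5, |Parcel B| = 57, |Parcel A∩Parcel B| = 5.5714.
|Parcel A △ Parcel B| = |Parcel A| + |Parcel B| − 2·|Parcel A∩Parcel B| = 6.5 + 57 − 11.1429 = 52.36.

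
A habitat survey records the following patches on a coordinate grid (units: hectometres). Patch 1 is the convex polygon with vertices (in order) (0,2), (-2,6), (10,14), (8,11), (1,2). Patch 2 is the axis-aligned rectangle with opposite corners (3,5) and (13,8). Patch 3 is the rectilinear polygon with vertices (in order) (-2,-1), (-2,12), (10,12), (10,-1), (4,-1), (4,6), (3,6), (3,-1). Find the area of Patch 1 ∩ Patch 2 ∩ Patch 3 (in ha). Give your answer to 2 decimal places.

3.79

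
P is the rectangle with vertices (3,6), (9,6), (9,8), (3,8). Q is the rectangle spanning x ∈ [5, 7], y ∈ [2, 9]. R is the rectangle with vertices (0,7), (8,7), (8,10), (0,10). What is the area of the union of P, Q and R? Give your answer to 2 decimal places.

39.00

By inclusion–exclusion:
Individual areas: |P| = 12, |Q| = 14, |R| = 24.
|P∩Q|: x∈[5,7], y∈[6,8] → 2·2 = 4.
|P∩R|: x∈[3,8], y∈[7,8] → 5·1 = 5.
|Q∩R|: x∈[5,7], y∈[7,9] → 2·2 = 4.
|P∩Q∩R| = 2.
|P ∪ Q ∪ R| = 50 − 13 + 2 = 39.00.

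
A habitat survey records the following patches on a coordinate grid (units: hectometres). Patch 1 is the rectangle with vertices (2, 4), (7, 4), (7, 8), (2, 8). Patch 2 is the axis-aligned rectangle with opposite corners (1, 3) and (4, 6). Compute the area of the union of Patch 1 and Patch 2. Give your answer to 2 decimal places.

By inclusion–exclusion:
Individual areas: |Patch 1| = 20, |Patch 2| = 9.
|Patch 1∩Patch 2|: x∈[2,4], y∈[4,6] → 2·2 = 4.
|Patch 1 ∪ Patch 2| = 29 − 4 = 25.00.

25.00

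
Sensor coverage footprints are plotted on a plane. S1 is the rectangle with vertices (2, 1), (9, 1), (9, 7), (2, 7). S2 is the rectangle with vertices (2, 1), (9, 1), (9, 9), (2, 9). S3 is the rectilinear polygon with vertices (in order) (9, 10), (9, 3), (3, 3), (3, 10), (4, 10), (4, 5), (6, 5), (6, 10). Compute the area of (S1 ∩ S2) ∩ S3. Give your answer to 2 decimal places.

The region (S1 ∩ S2) ∩ S3 is the polygon with vertices (4,7), (4,5), (6,5), (6,7), (9,7), (9,3), (3,3), (3,7).
By the shoelace formula its area is 20.00.

20.00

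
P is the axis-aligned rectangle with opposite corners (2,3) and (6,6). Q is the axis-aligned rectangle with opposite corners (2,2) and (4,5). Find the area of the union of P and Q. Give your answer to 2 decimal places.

By inclusion–exclusion:
Individual areas: |P| = 12, |Q| = 6.
|P∩Q|: x∈[2,4], y∈[3,5] → 2·2 = 4.
|P ∪ Q| = 18 − 4 = 14.00.

14.00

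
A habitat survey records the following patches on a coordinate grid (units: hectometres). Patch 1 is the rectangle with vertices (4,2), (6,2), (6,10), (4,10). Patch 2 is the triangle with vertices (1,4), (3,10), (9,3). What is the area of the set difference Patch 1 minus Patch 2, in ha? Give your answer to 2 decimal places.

7.67

|Patch 1| = 16, |Patch 1∩Patch 2| = 8.3333.
|Patch 1 ∖ Patch 2| = |Patch 1| − |Patch 1∩Patch 2| = 16 − 8.3333 = 7.67.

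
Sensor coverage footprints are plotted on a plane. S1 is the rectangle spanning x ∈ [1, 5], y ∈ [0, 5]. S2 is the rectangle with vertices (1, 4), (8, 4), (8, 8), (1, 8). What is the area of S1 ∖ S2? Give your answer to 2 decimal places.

16.00

|S1∩S2|: x∈[1,5], y∈[4,5] → 4·1 = 4.
|S1| = 20.
|S1 ∖ S2| = |S1| − |S1∩S2| = 20 − 4 = 16.00.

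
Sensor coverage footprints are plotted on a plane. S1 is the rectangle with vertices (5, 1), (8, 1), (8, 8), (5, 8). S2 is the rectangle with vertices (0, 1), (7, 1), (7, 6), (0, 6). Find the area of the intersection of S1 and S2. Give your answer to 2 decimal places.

|S1∩S2|: x∈[5,7], y∈[1,6] → 2·5 = 10.

10.00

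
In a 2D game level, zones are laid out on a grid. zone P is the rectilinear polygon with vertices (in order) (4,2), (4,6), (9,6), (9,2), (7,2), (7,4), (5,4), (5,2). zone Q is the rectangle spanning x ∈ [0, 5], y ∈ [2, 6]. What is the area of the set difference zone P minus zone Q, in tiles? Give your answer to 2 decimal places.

|zone P| = 16, |zone P∩zone Q| = 4.
|zone P ∖ zone Q| = |zone P| − |zone P∩zone Q| = 16 − 4 = 12.00.

12.00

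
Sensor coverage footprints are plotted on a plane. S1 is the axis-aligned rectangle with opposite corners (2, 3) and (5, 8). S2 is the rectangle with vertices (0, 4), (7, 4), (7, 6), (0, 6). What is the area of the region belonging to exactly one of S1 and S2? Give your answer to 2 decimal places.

|S1∩S2|: x∈[2,5], y∈[4,6] → 3·2 = 6.
|S1 △ S2| = |S1| + |S2| − 2·|S1∩S2| = 15 + 14 − 12 = 17.00.

17.00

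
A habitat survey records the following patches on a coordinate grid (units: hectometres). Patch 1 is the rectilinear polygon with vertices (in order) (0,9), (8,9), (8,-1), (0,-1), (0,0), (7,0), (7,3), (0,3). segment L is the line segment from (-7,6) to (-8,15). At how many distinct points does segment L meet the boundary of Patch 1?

0

The segment lies entirely outside Patch 1 and never meets its boundary.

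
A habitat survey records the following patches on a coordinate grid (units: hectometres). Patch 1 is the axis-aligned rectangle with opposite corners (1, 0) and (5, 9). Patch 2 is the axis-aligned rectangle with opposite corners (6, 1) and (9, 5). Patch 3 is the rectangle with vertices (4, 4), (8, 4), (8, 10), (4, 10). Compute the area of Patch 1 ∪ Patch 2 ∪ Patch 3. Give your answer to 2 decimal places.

65.00

By inclusion–exclusion:
Individual areas: |Patch 1| = 36, |Patch 2| = 12, |Patch 3| = 24.
|Patch 1∩Patch 2| = 0 (no overlap).
|Patch 1∩Patch 3|: x∈[4,5], y∈[4,9] → 1·5 = 5.
|Patch 2∩Patch 3|: x∈[6,8], y∈[4,5] → 2·1 = 2.
|Patch 1∩Patch 2∩Patch 3| = 0.
|Patch 1 ∪ Patch 2 ∪ Patch 3| = 72 − 7 + 0 = 65.00.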